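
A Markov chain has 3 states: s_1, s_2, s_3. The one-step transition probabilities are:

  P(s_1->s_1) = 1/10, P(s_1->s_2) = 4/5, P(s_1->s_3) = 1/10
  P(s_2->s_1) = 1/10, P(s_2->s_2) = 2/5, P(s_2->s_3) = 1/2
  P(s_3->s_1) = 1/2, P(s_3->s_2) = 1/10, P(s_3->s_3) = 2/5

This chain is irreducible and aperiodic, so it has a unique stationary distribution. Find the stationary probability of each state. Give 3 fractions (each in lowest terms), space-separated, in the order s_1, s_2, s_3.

Answer: 31/126 7/18 23/63

Derivation:
The stationary distribution satisfies pi = pi * P, i.e.:
  pi_s_1 = 1/10*pi_s_1 + 1/10*pi_s_2 + 1/2*pi_s_3
  pi_s_2 = 4/5*pi_s_1 + 2/5*pi_s_2 + 1/10*pi_s_3
  pi_s_3 = 1/10*pi_s_1 + 1/2*pi_s_2 + 2/5*pi_s_3
with normalization: pi_s_1 + pi_s_2 + pi_s_3 = 1.

Using the first 2 balance equations plus normalization, the linear system A*pi = b is:
  [-9/10, 1/10, 1/2] . pi = 0
  [4/5, -3/5, 1/10] . pi = 0
  [1, 1, 1] . pi = 1

Solving yields:
  pi_s_1 = 31/126
  pi_s_2 = 7/18
  pi_s_3 = 23/63

Verification (pi * P):
  31/126*1/10 + 7/18*1/10 + 23/63*1/2 = 31/126 = pi_s_1  (ok)
  31/126*4/5 + 7/18*2/5 + 23/63*1/10 = 7/18 = pi_s_2  (ok)
  31/126*1/10 + 7/18*1/2 + 23/63*2/5 = 23/63 = pi_s_3  (ok)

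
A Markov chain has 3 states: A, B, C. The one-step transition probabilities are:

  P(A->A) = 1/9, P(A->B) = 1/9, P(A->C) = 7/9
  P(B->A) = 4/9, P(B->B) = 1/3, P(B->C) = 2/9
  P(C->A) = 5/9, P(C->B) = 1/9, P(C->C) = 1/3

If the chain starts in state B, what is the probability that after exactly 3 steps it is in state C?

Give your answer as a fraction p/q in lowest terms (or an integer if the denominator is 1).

Computing P^3 by repeated multiplication:
P^1 =
  A: [1/9, 1/9, 7/9]
  B: [4/9, 1/3, 2/9]
  C: [5/9, 1/9, 1/3]
P^2 =
  A: [40/81, 11/81, 10/27]
  B: [26/81, 5/27, 40/81]
  C: [8/27, 11/81, 46/81]
P^3 =
  A: [26/81, 103/729, 392/729]
  B: [286/729, 37/243, 332/729]
  C: [298/729, 103/729, 328/729]

(P^3)[B -> C] = 332/729

Answer: 332/729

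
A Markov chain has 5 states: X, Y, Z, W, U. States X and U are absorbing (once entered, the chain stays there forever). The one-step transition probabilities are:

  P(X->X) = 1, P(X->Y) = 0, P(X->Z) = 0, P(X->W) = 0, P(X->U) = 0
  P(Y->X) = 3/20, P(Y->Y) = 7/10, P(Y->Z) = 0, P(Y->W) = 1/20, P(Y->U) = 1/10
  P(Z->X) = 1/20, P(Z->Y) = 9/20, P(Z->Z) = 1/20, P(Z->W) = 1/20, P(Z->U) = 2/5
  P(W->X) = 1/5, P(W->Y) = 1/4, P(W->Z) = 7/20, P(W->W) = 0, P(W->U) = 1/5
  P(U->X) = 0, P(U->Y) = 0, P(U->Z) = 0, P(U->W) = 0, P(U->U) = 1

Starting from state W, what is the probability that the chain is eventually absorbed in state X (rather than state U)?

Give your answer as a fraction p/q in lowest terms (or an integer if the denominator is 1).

Let a_i = P(absorbed in X | start in state i).
Boundary conditions: a_X = 1, a_U = 0.
For each transient state i, a_i = sum_j P(i->j) * a_j:
  a_Y = 3/20*a_X + 7/10*a_Y + 0*a_Z + 1/20*a_W + 1/10*a_U
  a_Z = 1/20*a_X + 9/20*a_Y + 1/20*a_Z + 1/20*a_W + 2/5*a_U
  a_W = 1/5*a_X + 1/4*a_Y + 7/20*a_Z + 0*a_W + 1/5*a_U

Substituting a_X = 1 and a_U = 0, rearrange to (I - Q) a = r where r[i] = P(i -> X):
  [3/10, 0, -1/20] . (a_Y, a_Z, a_W) = 3/20
  [-9/20, 19/20, -1/20] . (a_Y, a_Z, a_W) = 1/20
  [-1/4, -7/20, 1] . (a_Y, a_Z, a_W) = 1/5

Solving yields:
  a_Y = 601/1040
  a_Z = 73/208
  a_W = 243/520

Starting state is W, so the absorption probability is a_W = 243/520.

Answer: 243/520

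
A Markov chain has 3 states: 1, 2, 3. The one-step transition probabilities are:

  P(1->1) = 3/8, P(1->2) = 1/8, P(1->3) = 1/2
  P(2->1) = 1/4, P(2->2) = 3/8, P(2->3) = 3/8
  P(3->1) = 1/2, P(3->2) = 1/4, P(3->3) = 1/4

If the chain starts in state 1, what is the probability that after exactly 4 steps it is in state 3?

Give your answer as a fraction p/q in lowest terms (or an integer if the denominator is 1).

Answer: 1541/4096

Derivation:
Computing P^4 by repeated multiplication:
P^1 =
  1: [3/8, 1/8, 1/2]
  2: [1/4, 3/8, 3/8]
  3: [1/2, 1/4, 1/4]
P^2 =
  1: [27/64, 7/32, 23/64]
  2: [3/8, 17/64, 23/64]
  3: [3/8, 7/32, 13/32]
P^3 =
  1: [201/512, 115/512, 49/128]
  2: [99/256, 121/512, 193/512]
  3: [51/128, 59/256, 95/256]
P^4 =
  1: [1617/4096, 469/2048, 1541/4096]
  2: [201/512, 947/4096, 1541/4096]
  3: [201/512, 469/2048, 775/2048]

(P^4)[1 -> 3] = 1541/4096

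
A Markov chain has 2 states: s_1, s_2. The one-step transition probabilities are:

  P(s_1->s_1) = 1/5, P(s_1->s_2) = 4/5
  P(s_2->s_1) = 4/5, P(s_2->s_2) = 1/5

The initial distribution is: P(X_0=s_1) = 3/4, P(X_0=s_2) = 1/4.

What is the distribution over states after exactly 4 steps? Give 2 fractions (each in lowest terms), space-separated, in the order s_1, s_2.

Answer: 1331/2500 1169/2500

Derivation:
Propagating the distribution step by step (d_{t+1} = d_t * P):
d_0 = (s_1=3/4, s_2=1/4)
  d_1[s_1] = 3/4*1/5 + 1/4*4/5 = 7/20
  d_1[s_2] = 3/4*4/5 + 1/4*1/5 = 13/20
d_1 = (s_1=7/20, s_2=13/20)
  d_2[s_1] = 7/20*1/5 + 13/20*4/5 = 59/100
  d_2[s_2] = 7/20*4/5 + 13/20*1/5 = 41/100
d_2 = (s_1=59/100, s_2=41/100)
  d_3[s_1] = 59/100*1/5 + 41/100*4/5 = 223/500
  d_3[s_2] = 59/100*4/5 + 41/100*1/5 = 277/500
d_3 = (s_1=223/500, s_2=277/500)
  d_4[s_1] = 223/500*1/5 + 277/500*4/5 = 1331/2500
  d_4[s_2] = 223/500*4/5 + 277/500*1/5 = 1169/2500
d_4 = (s_1=1331/2500, s_2=1169/2500)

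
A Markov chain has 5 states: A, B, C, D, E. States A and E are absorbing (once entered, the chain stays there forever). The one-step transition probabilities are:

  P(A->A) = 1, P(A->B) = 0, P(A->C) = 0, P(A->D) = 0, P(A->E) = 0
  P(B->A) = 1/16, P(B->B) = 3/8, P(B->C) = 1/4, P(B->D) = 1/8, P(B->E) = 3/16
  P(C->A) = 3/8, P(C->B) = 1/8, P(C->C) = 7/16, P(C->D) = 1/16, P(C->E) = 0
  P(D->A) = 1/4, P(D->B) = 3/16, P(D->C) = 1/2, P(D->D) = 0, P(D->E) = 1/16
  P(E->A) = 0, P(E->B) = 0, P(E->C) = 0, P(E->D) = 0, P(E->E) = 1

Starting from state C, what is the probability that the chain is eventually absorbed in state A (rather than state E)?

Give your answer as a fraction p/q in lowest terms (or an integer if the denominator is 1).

Let a_i = P(absorbed in A | start in state i).
Boundary conditions: a_A = 1, a_E = 0.
For each transient state i, a_i = sum_j P(i->j) * a_j:
  a_B = 1/16*a_A + 3/8*a_B + 1/4*a_C + 1/8*a_D + 3/16*a_E
  a_C = 3/8*a_A + 1/8*a_B + 7/16*a_C + 1/16*a_D + 0*a_E
  a_D = 1/4*a_A + 3/16*a_B + 1/2*a_C + 0*a_D + 1/16*a_E

Substituting a_A = 1 and a_E = 0, rearrange to (I - Q) a = r where r[i] = P(i -> A):
  [5/8, -1/4, -1/8] . (a_B, a_C, a_D) = 1/16
  [-1/8, 9/16, -1/16] . (a_B, a_C, a_D) = 3/8
  [-3/16, -1/2, 1] . (a_B, a_C, a_D) = 1/4

Solving yields:
  a_B = 352/567
  a_C = 145/162
  a_D = 923/1134

Starting state is C, so the absorption probability is a_C = 145/162.

Answer: 145/162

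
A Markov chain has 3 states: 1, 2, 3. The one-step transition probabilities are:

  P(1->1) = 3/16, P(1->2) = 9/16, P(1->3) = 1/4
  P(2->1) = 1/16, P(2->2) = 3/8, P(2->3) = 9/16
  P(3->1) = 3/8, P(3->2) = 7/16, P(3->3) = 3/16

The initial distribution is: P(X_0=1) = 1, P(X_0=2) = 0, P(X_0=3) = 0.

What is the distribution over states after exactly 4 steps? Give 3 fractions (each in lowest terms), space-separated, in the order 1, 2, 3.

Answer: 6573/32768 28635/65536 23755/65536

Derivation:
Propagating the distribution step by step (d_{t+1} = d_t * P):
d_0 = (1=1, 2=0, 3=0)
  d_1[1] = 1*3/16 + 0*1/16 + 0*3/8 = 3/16
  d_1[2] = 1*9/16 + 0*3/8 + 0*7/16 = 9/16
  d_1[3] = 1*1/4 + 0*9/16 + 0*3/16 = 1/4
d_1 = (1=3/16, 2=9/16, 3=1/4)
  d_2[1] = 3/16*3/16 + 9/16*1/16 + 1/4*3/8 = 21/128
  d_2[2] = 3/16*9/16 + 9/16*3/8 + 1/4*7/16 = 109/256
  d_2[3] = 3/16*1/4 + 9/16*9/16 + 1/4*3/16 = 105/256
d_2 = (1=21/128, 2=109/256, 3=105/256)
  d_3[1] = 21/128*3/16 + 109/256*1/16 + 105/256*3/8 = 865/4096
  d_3[2] = 21/128*9/16 + 109/256*3/8 + 105/256*7/16 = 1767/4096
  d_3[3] = 21/128*1/4 + 109/256*9/16 + 105/256*3/16 = 183/512
d_3 = (1=865/4096, 2=1767/4096, 3=183/512)
  d_4[1] = 865/4096*3/16 + 1767/4096*1/16 + 183/512*3/8 = 6573/32768
  d_4[2] = 865/4096*9/16 + 1767/4096*3/8 + 183/512*7/16 = 28635/65536
  d_4[3] = 865/4096*1/4 + 1767/4096*9/16 + 183/512*3/16 = 23755/65536
d_4 = (1=6573/32768, 2=28635/65536, 3=23755/65536)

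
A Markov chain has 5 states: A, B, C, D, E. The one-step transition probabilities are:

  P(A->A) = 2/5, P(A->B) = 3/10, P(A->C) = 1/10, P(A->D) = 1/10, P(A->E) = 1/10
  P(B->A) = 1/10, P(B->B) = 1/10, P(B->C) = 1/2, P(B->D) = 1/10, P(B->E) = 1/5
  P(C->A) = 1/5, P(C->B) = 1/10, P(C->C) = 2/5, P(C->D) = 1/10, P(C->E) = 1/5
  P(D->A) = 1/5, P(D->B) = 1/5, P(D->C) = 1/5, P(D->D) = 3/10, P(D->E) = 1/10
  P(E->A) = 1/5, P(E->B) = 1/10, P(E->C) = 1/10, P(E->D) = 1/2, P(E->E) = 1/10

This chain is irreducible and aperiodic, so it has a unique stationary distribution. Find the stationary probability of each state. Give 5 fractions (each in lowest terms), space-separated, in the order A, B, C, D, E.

The stationary distribution satisfies pi = pi * P, i.e.:
  pi_A = 2/5*pi_A + 1/10*pi_B + 1/5*pi_C + 1/5*pi_D + 1/5*pi_E
  pi_B = 3/10*pi_A + 1/10*pi_B + 1/10*pi_C + 1/5*pi_D + 1/10*pi_E
  pi_C = 1/10*pi_A + 1/2*pi_B + 2/5*pi_C + 1/5*pi_D + 1/10*pi_E
  pi_D = 1/10*pi_A + 1/10*pi_B + 1/10*pi_C + 3/10*pi_D + 1/2*pi_E
  pi_E = 1/10*pi_A + 1/5*pi_B + 1/5*pi_C + 1/10*pi_D + 1/10*pi_E
with normalization: pi_A + pi_B + pi_C + pi_D + pi_E = 1.

Using the first 4 balance equations plus normalization, the linear system A*pi = b is:
  [-3/5, 1/10, 1/5, 1/5, 1/5] . pi = 0
  [3/10, -9/10, 1/10, 1/5, 1/10] . pi = 0
  [1/10, 1/2, -3/5, 1/5, 1/10] . pi = 0
  [1/10, 1/10, 1/10, -7/10, 1/2] . pi = 0
  [1, 1, 1, 1, 1] . pi = 1

Solving yields:
  pi_A = 133/580
  pi_B = 24/145
  pi_C = 77/290
  pi_D = 57/290
  pi_E = 83/580

Verification (pi * P):
  133/580*2/5 + 24/145*1/10 + 77/290*1/5 + 57/290*1/5 + 83/580*1/5 = 133/580 = pi_A  (ok)
  133/580*3/10 + 24/145*1/10 + 77/290*1/10 + 57/290*1/5 + 83/580*1/10 = 24/145 = pi_B  (ok)
  133/580*1/10 + 24/145*1/2 + 77/290*2/5 + 57/290*1/5 + 83/580*1/10 = 77/290 = pi_C  (ok)
  133/580*1/10 + 24/145*1/10 + 77/290*1/10 + 57/290*3/10 + 83/580*1/2 = 57/290 = pi_D  (ok)
  133/580*1/10 + 24/145*1/5 + 77/290*1/5 + 57/290*1/10 + 83/580*1/10 = 83/580 = pi_E  (ok)

Answer: 133/580 24/145 77/290 57/290 83/580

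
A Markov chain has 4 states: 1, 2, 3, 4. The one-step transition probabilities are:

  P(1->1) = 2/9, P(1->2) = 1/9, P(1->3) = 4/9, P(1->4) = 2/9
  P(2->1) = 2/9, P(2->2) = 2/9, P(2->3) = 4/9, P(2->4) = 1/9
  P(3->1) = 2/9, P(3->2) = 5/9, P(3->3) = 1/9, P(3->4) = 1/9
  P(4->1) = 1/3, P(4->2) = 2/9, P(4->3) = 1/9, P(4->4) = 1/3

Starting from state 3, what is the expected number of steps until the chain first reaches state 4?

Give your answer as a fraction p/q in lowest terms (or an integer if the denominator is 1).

Let h_i = expected steps to first reach 4 from state i.
Boundary: h_4 = 0.
First-step equations for the other states:
  h_1 = 1 + 2/9*h_1 + 1/9*h_2 + 4/9*h_3 + 2/9*h_4
  h_2 = 1 + 2/9*h_1 + 2/9*h_2 + 4/9*h_3 + 1/9*h_4
  h_3 = 1 + 2/9*h_1 + 5/9*h_2 + 1/9*h_3 + 1/9*h_4

Substituting h_4 = 0 and rearranging gives the linear system (I - Q) h = 1:
  [7/9, -1/9, -4/9] . (h_1, h_2, h_3) = 1
  [-2/9, 7/9, -4/9] . (h_1, h_2, h_3) = 1
  [-2/9, -5/9, 8/9] . (h_1, h_2, h_3) = 1

Solving yields:
  h_1 = 72/11
  h_2 = 81/11
  h_3 = 81/11

Starting state is 3, so the expected hitting time is h_3 = 81/11.

Answer: 81/11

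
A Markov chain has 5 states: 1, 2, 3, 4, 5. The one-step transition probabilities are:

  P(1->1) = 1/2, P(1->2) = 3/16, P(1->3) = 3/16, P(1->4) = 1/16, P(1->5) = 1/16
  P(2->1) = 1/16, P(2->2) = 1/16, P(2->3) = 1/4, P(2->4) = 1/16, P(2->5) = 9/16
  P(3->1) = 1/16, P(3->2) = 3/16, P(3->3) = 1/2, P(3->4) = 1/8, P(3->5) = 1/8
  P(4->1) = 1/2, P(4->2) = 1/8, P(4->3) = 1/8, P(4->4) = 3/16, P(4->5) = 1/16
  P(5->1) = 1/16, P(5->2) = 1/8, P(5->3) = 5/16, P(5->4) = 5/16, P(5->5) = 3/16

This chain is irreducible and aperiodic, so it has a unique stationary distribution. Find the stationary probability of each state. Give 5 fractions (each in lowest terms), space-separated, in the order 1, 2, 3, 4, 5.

Answer: 4495/20134 2995/20134 3076/10067 2903/20134 3589/20134

Derivation:
The stationary distribution satisfies pi = pi * P, i.e.:
  pi_1 = 1/2*pi_1 + 1/16*pi_2 + 1/16*pi_3 + 1/2*pi_4 + 1/16*pi_5
  pi_2 = 3/16*pi_1 + 1/16*pi_2 + 3/16*pi_3 + 1/8*pi_4 + 1/8*pi_5
  pi_3 = 3/16*pi_1 + 1/4*pi_2 + 1/2*pi_3 + 1/8*pi_4 + 5/16*pi_5
  pi_4 = 1/16*pi_1 + 1/16*pi_2 + 1/8*pi_3 + 3/16*pi_4 + 5/16*pi_5
  pi_5 = 1/16*pi_1 + 9/16*pi_2 + 1/8*pi_3 + 1/16*pi_4 + 3/16*pi_5
with normalization: pi_1 + pi_2 + pi_3 + pi_4 + pi_5 = 1.

Using the first 4 balance equations plus normalization, the linear system A*pi = b is:
  [-1/2, 1/16, 1/16, 1/2, 1/16] . pi = 0
  [3/16, -15/16, 3/16, 1/8, 1/8] . pi = 0
  [3/16, 1/4, -1/2, 1/8, 5/16] . pi = 0
  [1/16, 1/16, 1/8, -13/16, 5/16] . pi = 0
  [1, 1, 1, 1, 1] . pi = 1

Solving yields:
  pi_1 = 4495/20134
  pi_2 = 2995/20134
  pi_3 = 3076/10067
  pi_4 = 2903/20134
  pi_5 = 3589/20134

Verification (pi * P):
  4495/20134*1/2 + 2995/20134*1/16 + 3076/10067*1/16 + 2903/20134*1/2 + 3589/20134*1/16 = 4495/20134 = pi_1  (ok)
  4495/20134*3/16 + 2995/20134*1/16 + 3076/10067*3/16 + 2903/20134*1/8 + 3589/20134*1/8 = 2995/20134 = pi_2  (ok)
  4495/20134*3/16 + 2995/20134*1/4 + 3076/10067*1/2 + 2903/20134*1/8 + 3589/20134*5/16 = 3076/10067 = pi_3  (ok)
  4495/20134*1/16 + 2995/20134*1/16 + 3076/10067*1/8 + 2903/20134*3/16 + 3589/20134*5/16 = 2903/20134 = pi_4  (ok)
  4495/20134*1/16 + 2995/20134*9/16 + 3076/10067*1/8 + 2903/20134*1/16 + 3589/20134*3/16 = 3589/20134 = pi_5  (ok)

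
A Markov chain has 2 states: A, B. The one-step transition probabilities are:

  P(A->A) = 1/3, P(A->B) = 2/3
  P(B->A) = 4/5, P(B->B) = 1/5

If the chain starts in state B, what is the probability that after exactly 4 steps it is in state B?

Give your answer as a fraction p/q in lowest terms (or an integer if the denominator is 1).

Computing P^4 by repeated multiplication:
P^1 =
  A: [1/3, 2/3]
  B: [4/5, 1/5]
P^2 =
  A: [29/45, 16/45]
  B: [32/75, 43/75]
P^3 =
  A: [337/675, 338/675]
  B: [676/1125, 449/1125]
P^4 =
  A: [5741/10125, 4384/10125]
  B: [8768/16875, 8107/16875]

(P^4)[B -> B] = 8107/16875

Answer: 8107/16875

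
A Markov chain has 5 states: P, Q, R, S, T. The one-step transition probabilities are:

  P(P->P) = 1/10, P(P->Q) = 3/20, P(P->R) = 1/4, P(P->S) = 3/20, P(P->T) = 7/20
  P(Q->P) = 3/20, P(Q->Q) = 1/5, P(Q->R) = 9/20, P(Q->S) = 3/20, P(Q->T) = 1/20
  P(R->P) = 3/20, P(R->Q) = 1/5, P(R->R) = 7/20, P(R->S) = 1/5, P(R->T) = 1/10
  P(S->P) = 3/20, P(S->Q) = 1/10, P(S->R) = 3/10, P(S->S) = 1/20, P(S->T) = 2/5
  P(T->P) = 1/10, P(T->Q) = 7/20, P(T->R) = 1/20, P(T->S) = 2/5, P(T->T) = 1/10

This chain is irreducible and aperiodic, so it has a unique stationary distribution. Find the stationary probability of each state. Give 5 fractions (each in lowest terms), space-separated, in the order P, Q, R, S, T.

Answer: 24989/186136 37473/186136 54529/186136 17753/93068 33639/186136

Derivation:
The stationary distribution satisfies pi = pi * P, i.e.:
  pi_P = 1/10*pi_P + 3/20*pi_Q + 3/20*pi_R + 3/20*pi_S + 1/10*pi_T
  pi_Q = 3/20*pi_P + 1/5*pi_Q + 1/5*pi_R + 1/10*pi_S + 7/20*pi_T
  pi_R = 1/4*pi_P + 9/20*pi_Q + 7/20*pi_R + 3/10*pi_S + 1/20*pi_T
  pi_S = 3/20*pi_P + 3/20*pi_Q + 1/5*pi_R + 1/20*pi_S + 2/5*pi_T
  pi_T = 7/20*pi_P + 1/20*pi_Q + 1/10*pi_R + 2/5*pi_S + 1/10*pi_T
with normalization: pi_P + pi_Q + pi_R + pi_S + pi_T = 1.

Using the first 4 balance equations plus normalization, the linear system A*pi = b is:
  [-9/10, 3/20, 3/20, 3/20, 1/10] . pi = 0
  [3/20, -4/5, 1/5, 1/10, 7/20] . pi = 0
  [1/4, 9/20, -13/20, 3/10, 1/20] . pi = 0
  [3/20, 3/20, 1/5, -19/20, 2/5] . pi = 0
  [1, 1, 1, 1, 1] . pi = 1

Solving yields:
  pi_P = 24989/186136
  pi_Q = 37473/186136
  pi_R = 54529/186136
  pi_S = 17753/93068
  pi_T = 33639/186136

Verification (pi * P):
  24989/186136*1/10 + 37473/186136*3/20 + 54529/186136*3/20 + 17753/93068*3/20 + 33639/186136*1/10 = 24989/186136 = pi_P  (ok)
  24989/186136*3/20 + 37473/186136*1/5 + 54529/186136*1/5 + 17753/93068*1/10 + 33639/186136*7/20 = 37473/186136 = pi_Q  (ok)
  24989/186136*1/4 + 37473/186136*9/20 + 54529/186136*7/20 + 17753/93068*3/10 + 33639/186136*1/20 = 54529/186136 = pi_R  (ok)
  24989/186136*3/20 + 37473/186136*3/20 + 54529/186136*1/5 + 17753/93068*1/20 + 33639/186136*2/5 = 17753/93068 = pi_S  (ok)
  24989/186136*7/20 + 37473/186136*1/20 + 54529/186136*1/10 + 17753/93068*2/5 + 33639/186136*1/10 = 33639/186136 = pi_T  (ok)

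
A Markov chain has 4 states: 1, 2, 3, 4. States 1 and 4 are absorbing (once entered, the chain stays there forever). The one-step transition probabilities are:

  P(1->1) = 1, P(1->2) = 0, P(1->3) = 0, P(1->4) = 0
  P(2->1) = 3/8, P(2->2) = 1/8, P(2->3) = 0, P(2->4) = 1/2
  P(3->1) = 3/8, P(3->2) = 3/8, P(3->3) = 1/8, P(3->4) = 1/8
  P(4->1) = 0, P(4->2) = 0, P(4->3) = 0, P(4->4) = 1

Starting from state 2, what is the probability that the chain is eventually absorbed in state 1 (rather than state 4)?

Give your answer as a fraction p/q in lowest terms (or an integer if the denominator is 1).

Let a_i = P(absorbed in 1 | start in state i).
Boundary conditions: a_1 = 1, a_4 = 0.
For each transient state i, a_i = sum_j P(i->j) * a_j:
  a_2 = 3/8*a_1 + 1/8*a_2 + 0*a_3 + 1/2*a_4
  a_3 = 3/8*a_1 + 3/8*a_2 + 1/8*a_3 + 1/8*a_4

Substituting a_1 = 1 and a_4 = 0, rearrange to (I - Q) a = r where r[i] = P(i -> 1):
  [7/8, 0] . (a_2, a_3) = 3/8
  [-3/8, 7/8] . (a_2, a_3) = 3/8

Solving yields:
  a_2 = 3/7
  a_3 = 30/49

Starting state is 2, so the absorption probability is a_2 = 3/7.

Answer: 3/7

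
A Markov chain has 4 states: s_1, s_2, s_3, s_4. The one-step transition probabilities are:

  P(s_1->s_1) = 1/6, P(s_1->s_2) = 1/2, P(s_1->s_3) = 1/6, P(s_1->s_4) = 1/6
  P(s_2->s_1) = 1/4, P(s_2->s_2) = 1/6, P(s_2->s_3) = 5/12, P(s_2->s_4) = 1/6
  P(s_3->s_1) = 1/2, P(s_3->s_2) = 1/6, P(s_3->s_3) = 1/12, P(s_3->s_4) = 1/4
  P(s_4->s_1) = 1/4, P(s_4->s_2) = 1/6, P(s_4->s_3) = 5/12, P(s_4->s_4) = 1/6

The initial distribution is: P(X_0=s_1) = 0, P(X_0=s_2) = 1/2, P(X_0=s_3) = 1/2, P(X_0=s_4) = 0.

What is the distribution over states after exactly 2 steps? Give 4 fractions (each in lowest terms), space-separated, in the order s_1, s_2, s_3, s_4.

Propagating the distribution step by step (d_{t+1} = d_t * P):
d_0 = (s_1=0, s_2=1/2, s_3=1/2, s_4=0)
  d_1[s_1] = 0*1/6 + 1/2*1/4 + 1/2*1/2 + 0*1/4 = 3/8
  d_1[s_2] = 0*1/2 + 1/2*1/6 + 1/2*1/6 + 0*1/6 = 1/6
  d_1[s_3] = 0*1/6 + 1/2*5/12 + 1/2*1/12 + 0*5/12 = 1/4
  d_1[s_4] = 0*1/6 + 1/2*1/6 + 1/2*1/4 + 0*1/6 = 5/24
d_1 = (s_1=3/8, s_2=1/6, s_3=1/4, s_4=5/24)
  d_2[s_1] = 3/8*1/6 + 1/6*1/4 + 1/4*1/2 + 5/24*1/4 = 9/32
  d_2[s_2] = 3/8*1/2 + 1/6*1/6 + 1/4*1/6 + 5/24*1/6 = 7/24
  d_2[s_3] = 3/8*1/6 + 1/6*5/12 + 1/4*1/12 + 5/24*5/12 = 23/96
  d_2[s_4] = 3/8*1/6 + 1/6*1/6 + 1/4*1/4 + 5/24*1/6 = 3/16
d_2 = (s_1=9/32, s_2=7/24, s_3=23/96, s_4=3/16)

Answer: 9/32 7/24 23/96 3/16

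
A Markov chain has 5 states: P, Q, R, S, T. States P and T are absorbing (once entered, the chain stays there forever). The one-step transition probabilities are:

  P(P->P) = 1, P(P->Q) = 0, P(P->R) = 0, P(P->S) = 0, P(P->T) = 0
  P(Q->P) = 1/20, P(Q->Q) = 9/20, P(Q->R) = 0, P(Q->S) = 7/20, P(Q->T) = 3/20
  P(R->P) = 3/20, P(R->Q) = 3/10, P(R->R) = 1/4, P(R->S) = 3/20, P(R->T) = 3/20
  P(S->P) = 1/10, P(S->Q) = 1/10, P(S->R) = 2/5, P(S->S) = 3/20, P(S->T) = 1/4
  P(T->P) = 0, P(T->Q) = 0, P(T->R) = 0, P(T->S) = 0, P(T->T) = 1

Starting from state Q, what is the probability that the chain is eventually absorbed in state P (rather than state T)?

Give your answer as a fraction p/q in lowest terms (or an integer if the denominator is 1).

Answer: 29/95

Derivation:
Let a_i = P(absorbed in P | start in state i).
Boundary conditions: a_P = 1, a_T = 0.
For each transient state i, a_i = sum_j P(i->j) * a_j:
  a_Q = 1/20*a_P + 9/20*a_Q + 0*a_R + 7/20*a_S + 3/20*a_T
  a_R = 3/20*a_P + 3/10*a_Q + 1/4*a_R + 3/20*a_S + 3/20*a_T
  a_S = 1/10*a_P + 1/10*a_Q + 2/5*a_R + 3/20*a_S + 1/4*a_T

Substituting a_P = 1 and a_T = 0, rearrange to (I - Q) a = r where r[i] = P(i -> P):
  [11/20, 0, -7/20] . (a_Q, a_R, a_S) = 1/20
  [-3/10, 3/4, -3/20] . (a_Q, a_R, a_S) = 3/20
  [-1/10, -2/5, 17/20] . (a_Q, a_R, a_S) = 1/10

Solving yields:
  a_Q = 29/95
  a_R = 37/95
  a_S = 32/95

Starting state is Q, so the absorption probability is a_Q = 29/95.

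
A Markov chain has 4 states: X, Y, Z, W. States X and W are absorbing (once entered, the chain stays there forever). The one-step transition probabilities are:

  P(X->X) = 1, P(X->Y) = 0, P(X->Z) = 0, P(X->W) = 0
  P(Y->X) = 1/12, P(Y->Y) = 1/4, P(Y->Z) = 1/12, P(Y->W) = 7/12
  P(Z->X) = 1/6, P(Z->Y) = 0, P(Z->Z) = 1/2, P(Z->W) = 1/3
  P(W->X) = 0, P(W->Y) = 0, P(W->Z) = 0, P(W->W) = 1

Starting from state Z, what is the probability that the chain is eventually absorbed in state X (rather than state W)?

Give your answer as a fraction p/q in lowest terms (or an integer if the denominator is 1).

Answer: 1/3

Derivation:
Let a_i = P(absorbed in X | start in state i).
Boundary conditions: a_X = 1, a_W = 0.
For each transient state i, a_i = sum_j P(i->j) * a_j:
  a_Y = 1/12*a_X + 1/4*a_Y + 1/12*a_Z + 7/12*a_W
  a_Z = 1/6*a_X + 0*a_Y + 1/2*a_Z + 1/3*a_W

Substituting a_X = 1 and a_W = 0, rearrange to (I - Q) a = r where r[i] = P(i -> X):
  [3/4, -1/12] . (a_Y, a_Z) = 1/12
  [0, 1/2] . (a_Y, a_Z) = 1/6

Solving yields:
  a_Y = 4/27
  a_Z = 1/3

Starting state is Z, so the absorption probability is a_Z = 1/3.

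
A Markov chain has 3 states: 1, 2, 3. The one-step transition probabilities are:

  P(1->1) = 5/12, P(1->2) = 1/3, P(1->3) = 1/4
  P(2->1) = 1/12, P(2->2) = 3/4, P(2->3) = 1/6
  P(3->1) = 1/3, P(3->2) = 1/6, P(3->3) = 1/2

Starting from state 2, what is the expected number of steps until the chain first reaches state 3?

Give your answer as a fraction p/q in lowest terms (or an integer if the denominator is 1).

Answer: 96/17

Derivation:
Let h_i = expected steps to first reach 3 from state i.
Boundary: h_3 = 0.
First-step equations for the other states:
  h_1 = 1 + 5/12*h_1 + 1/3*h_2 + 1/4*h_3
  h_2 = 1 + 1/12*h_1 + 3/4*h_2 + 1/6*h_3

Substituting h_3 = 0 and rearranging gives the linear system (I - Q) h = 1:
  [7/12, -1/3] . (h_1, h_2) = 1
  [-1/12, 1/4] . (h_1, h_2) = 1

Solving yields:
  h_1 = 84/17
  h_2 = 96/17

Starting state is 2, so the expected hitting time is h_2 = 96/17.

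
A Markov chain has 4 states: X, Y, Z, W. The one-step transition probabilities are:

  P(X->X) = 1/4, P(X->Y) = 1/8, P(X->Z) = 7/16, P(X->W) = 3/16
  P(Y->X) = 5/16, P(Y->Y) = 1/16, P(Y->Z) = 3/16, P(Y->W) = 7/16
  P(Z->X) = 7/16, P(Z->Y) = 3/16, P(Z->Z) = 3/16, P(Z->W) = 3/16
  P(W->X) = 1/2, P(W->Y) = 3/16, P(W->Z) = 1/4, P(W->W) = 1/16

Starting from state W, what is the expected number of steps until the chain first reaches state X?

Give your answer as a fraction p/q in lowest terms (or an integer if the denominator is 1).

Answer: 816/371

Derivation:
Let h_i = expected steps to first reach X from state i.
Boundary: h_X = 0.
First-step equations for the other states:
  h_Y = 1 + 5/16*h_X + 1/16*h_Y + 3/16*h_Z + 7/16*h_W
  h_Z = 1 + 7/16*h_X + 3/16*h_Y + 3/16*h_Z + 3/16*h_W
  h_W = 1 + 1/2*h_X + 3/16*h_Y + 1/4*h_Z + 1/16*h_W

Substituting h_X = 0 and rearranging gives the linear system (I - Q) h = 1:
  [15/16, -3/16, -7/16] . (h_Y, h_Z, h_W) = 1
  [-3/16, 13/16, -3/16] . (h_Y, h_Z, h_W) = 1
  [-3/16, -1/4, 15/16] . (h_Y, h_Z, h_W) = 1

Solving yields:
  h_Y = 2848/1113
  h_Z = 864/371
  h_W = 816/371

Starting state is W, so the expected hitting time is h_W = 816/371.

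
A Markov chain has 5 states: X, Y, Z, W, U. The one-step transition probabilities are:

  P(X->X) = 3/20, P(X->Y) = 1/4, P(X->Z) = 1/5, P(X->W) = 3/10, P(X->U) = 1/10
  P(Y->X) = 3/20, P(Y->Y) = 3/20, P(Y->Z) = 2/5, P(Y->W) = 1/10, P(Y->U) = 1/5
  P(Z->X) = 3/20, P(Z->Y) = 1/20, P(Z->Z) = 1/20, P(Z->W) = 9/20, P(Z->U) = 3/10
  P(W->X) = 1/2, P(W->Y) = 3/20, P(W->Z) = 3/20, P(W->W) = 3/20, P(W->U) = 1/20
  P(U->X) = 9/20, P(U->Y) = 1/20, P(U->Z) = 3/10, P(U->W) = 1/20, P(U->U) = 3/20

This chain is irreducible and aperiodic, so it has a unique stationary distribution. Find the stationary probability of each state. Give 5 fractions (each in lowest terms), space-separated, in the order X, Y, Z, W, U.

Answer: 62195/225686 32119/225686 22769/112843 25919/112843 16998/112843

Derivation:
The stationary distribution satisfies pi = pi * P, i.e.:
  pi_X = 3/20*pi_X + 3/20*pi_Y + 3/20*pi_Z + 1/2*pi_W + 9/20*pi_U
  pi_Y = 1/4*pi_X + 3/20*pi_Y + 1/20*pi_Z + 3/20*pi_W + 1/20*pi_U
  pi_Z = 1/5*pi_X + 2/5*pi_Y + 1/20*pi_Z + 3/20*pi_W + 3/10*pi_U
  pi_W = 3/10*pi_X + 1/10*pi_Y + 9/20*pi_Z + 3/20*pi_W + 1/20*pi_U
  pi_U = 1/10*pi_X + 1/5*pi_Y + 3/10*pi_Z + 1/20*pi_W + 3/20*pi_U
with normalization: pi_X + pi_Y + pi_Z + pi_W + pi_U = 1.

Using the first 4 balance equations plus normalization, the linear system A*pi = b is:
  [-17/20, 3/20, 3/20, 1/2, 9/20] . pi = 0
  [1/4, -17/20, 1/20, 3/20, 1/20] . pi = 0
  [1/5, 2/5, -19/20, 3/20, 3/10] . pi = 0
  [3/10, 1/10, 9/20, -17/20, 1/20] . pi = 0
  [1, 1, 1, 1, 1] . pi = 1

Solving yields:
  pi_X = 62195/225686
  pi_Y = 32119/225686
  pi_Z = 22769/112843
  pi_W = 25919/112843
  pi_U = 16998/112843

Verification (pi * P):
  62195/225686*3/20 + 32119/225686*3/20 + 22769/112843*3/20 + 25919/112843*1/2 + 16998/112843*9/20 = 62195/225686 = pi_X  (ok)
  62195/225686*1/4 + 32119/225686*3/20 + 22769/112843*1/20 + 25919/112843*3/20 + 16998/112843*1/20 = 32119/225686 = pi_Y  (ok)
  62195/225686*1/5 + 32119/225686*2/5 + 22769/112843*1/20 + 25919/112843*3/20 + 16998/112843*3/10 = 22769/112843 = pi_Z  (ok)
  62195/225686*3/10 + 32119/225686*1/10 + 22769/112843*9/20 + 25919/112843*3/20 + 16998/112843*1/20 = 25919/112843 = pi_W  (ok)
  62195/225686*1/10 + 32119/225686*1/5 + 22769/112843*3/10 + 25919/112843*1/20 + 16998/112843*3/20 = 16998/112843 = pi_U  (ok)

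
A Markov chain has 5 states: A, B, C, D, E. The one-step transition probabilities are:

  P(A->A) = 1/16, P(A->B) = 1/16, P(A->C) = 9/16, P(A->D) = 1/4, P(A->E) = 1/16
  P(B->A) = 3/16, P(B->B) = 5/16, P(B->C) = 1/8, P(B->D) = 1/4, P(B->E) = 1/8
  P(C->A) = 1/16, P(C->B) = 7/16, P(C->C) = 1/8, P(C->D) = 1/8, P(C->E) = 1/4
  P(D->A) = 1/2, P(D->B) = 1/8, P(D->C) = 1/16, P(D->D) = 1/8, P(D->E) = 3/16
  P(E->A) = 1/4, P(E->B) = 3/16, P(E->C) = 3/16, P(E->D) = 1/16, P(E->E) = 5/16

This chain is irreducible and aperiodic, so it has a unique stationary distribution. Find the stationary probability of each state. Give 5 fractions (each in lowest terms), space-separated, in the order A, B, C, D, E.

Answer: 791/3959 2788/11877 845/3959 1993/11877 2188/11877

Derivation:
The stationary distribution satisfies pi = pi * P, i.e.:
  pi_A = 1/16*pi_A + 3/16*pi_B + 1/16*pi_C + 1/2*pi_D + 1/4*pi_E
  pi_B = 1/16*pi_A + 5/16*pi_B + 7/16*pi_C + 1/8*pi_D + 3/16*pi_E
  pi_C = 9/16*pi_A + 1/8*pi_B + 1/8*pi_C + 1/16*pi_D + 3/16*pi_E
  pi_D = 1/4*pi_A + 1/4*pi_B + 1/8*pi_C + 1/8*pi_D + 1/16*pi_E
  pi_E = 1/16*pi_A + 1/8*pi_B + 1/4*pi_C + 3/16*pi_D + 5/16*pi_E
with normalization: pi_A + pi_B + pi_C + pi_D + pi_E = 1.

Using the first 4 balance equations plus normalization, the linear system A*pi = b is:
  [-15/16, 3/16, 1/16, 1/2, 1/4] . pi = 0
  [1/16, -11/16, 7/16, 1/8, 3/16] . pi = 0
  [9/16, 1/8, -7/8, 1/16, 3/16] . pi = 0
  [1/4, 1/4, 1/8, -7/8, 1/16] . pi = 0
  [1, 1, 1, 1, 1] . pi = 1

Solving yields:
  pi_A = 791/3959
  pi_B = 2788/11877
  pi_C = 845/3959
  pi_D = 1993/11877
  pi_E = 2188/11877

Verification (pi * P):
  791/3959*1/16 + 2788/11877*3/16 + 845/3959*1/16 + 1993/11877*1/2 + 2188/11877*1/4 = 791/3959 = pi_A  (ok)
  791/3959*1/16 + 2788/11877*5/16 + 845/3959*7/16 + 1993/11877*1/8 + 2188/11877*3/16 = 2788/11877 = pi_B  (ok)
  791/3959*9/16 + 2788/11877*1/8 + 845/3959*1/8 + 1993/11877*1/16 + 2188/11877*3/16 = 845/3959 = pi_C  (ok)
  791/3959*1/4 + 2788/11877*1/4 + 845/3959*1/8 + 1993/11877*1/8 + 2188/11877*1/16 = 1993/11877 = pi_D  (ok)
  791/3959*1/16 + 2788/11877*1/8 + 845/3959*1/4 + 1993/11877*3/16 + 2188/11877*5/16 = 2188/11877 = pi_E  (ok)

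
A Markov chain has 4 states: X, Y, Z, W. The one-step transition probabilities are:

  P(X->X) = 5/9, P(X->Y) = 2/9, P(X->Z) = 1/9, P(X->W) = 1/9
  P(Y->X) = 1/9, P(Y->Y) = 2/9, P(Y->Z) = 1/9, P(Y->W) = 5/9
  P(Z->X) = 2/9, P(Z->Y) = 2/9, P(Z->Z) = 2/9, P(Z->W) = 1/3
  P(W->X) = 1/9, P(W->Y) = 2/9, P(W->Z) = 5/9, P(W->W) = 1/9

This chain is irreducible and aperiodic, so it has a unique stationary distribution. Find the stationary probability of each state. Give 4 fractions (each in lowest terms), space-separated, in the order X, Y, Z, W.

The stationary distribution satisfies pi = pi * P, i.e.:
  pi_X = 5/9*pi_X + 1/9*pi_Y + 2/9*pi_Z + 1/9*pi_W
  pi_Y = 2/9*pi_X + 2/9*pi_Y + 2/9*pi_Z + 2/9*pi_W
  pi_Z = 1/9*pi_X + 1/9*pi_Y + 2/9*pi_Z + 5/9*pi_W
  pi_W = 1/9*pi_X + 5/9*pi_Y + 1/3*pi_Z + 1/9*pi_W
with normalization: pi_X + pi_Y + pi_Z + pi_W = 1.

Using the first 3 balance equations plus normalization, the linear system A*pi = b is:
  [-4/9, 1/9, 2/9, 1/9] . pi = 0
  [2/9, -7/9, 2/9, 2/9] . pi = 0
  [1/9, 1/9, -7/9, 5/9] . pi = 0
  [1, 1, 1, 1] . pi = 1

Solving yields:
  pi_X = 145/576
  pi_Y = 2/9
  pi_Z = 149/576
  pi_W = 77/288

Verification (pi * P):
  145/576*5/9 + 2/9*1/9 + 149/576*2/9 + 77/288*1/9 = 145/576 = pi_X  (ok)
  145/576*2/9 + 2/9*2/9 + 149/576*2/9 + 77/288*2/9 = 2/9 = pi_Y  (ok)
  145/576*1/9 + 2/9*1/9 + 149/576*2/9 + 77/288*5/9 = 149/576 = pi_Z  (ok)
  145/576*1/9 + 2/9*5/9 + 149/576*1/3 + 77/288*1/9 = 77/288 = pi_W  (ok)

Answer: 145/576 2/9 149/576 77/288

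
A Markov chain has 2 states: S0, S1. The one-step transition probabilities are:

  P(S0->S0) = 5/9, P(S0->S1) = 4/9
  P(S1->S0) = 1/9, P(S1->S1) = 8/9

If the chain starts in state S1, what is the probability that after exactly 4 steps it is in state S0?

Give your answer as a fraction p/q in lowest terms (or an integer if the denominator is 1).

Computing P^4 by repeated multiplication:
P^1 =
  S0: [5/9, 4/9]
  S1: [1/9, 8/9]
P^2 =
  S0: [29/81, 52/81]
  S1: [13/81, 68/81]
P^3 =
  S0: [197/729, 532/729]
  S1: [133/729, 596/729]
P^4 =
  S0: [1517/6561, 5044/6561]
  S1: [1261/6561, 5300/6561]

(P^4)[S1 -> S0] = 1261/6561

Answer: 1261/6561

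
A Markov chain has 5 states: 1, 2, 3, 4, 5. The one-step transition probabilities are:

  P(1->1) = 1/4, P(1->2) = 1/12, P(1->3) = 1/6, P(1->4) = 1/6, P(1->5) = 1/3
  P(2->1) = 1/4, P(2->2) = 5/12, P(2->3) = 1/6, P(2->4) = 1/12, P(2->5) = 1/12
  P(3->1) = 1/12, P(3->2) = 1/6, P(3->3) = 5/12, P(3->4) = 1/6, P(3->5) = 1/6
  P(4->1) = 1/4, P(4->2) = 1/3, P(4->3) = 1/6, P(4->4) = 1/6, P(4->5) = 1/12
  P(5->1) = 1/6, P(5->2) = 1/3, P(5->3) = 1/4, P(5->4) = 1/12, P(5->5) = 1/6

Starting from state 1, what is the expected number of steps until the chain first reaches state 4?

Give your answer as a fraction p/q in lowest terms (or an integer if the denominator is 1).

Answer: 4432/579

Derivation:
Let h_i = expected steps to first reach 4 from state i.
Boundary: h_4 = 0.
First-step equations for the other states:
  h_1 = 1 + 1/4*h_1 + 1/12*h_2 + 1/6*h_3 + 1/6*h_4 + 1/3*h_5
  h_2 = 1 + 1/4*h_1 + 5/12*h_2 + 1/6*h_3 + 1/12*h_4 + 1/12*h_5
  h_3 = 1 + 1/12*h_1 + 1/6*h_2 + 5/12*h_3 + 1/6*h_4 + 1/6*h_5
  h_5 = 1 + 1/6*h_1 + 1/3*h_2 + 1/4*h_3 + 1/12*h_4 + 1/6*h_5

Substituting h_4 = 0 and rearranging gives the linear system (I - Q) h = 1:
  [3/4, -1/12, -1/6, -1/3] . (h_1, h_2, h_3, h_5) = 1
  [-1/4, 7/12, -1/6, -1/12] . (h_1, h_2, h_3, h_5) = 1
  [-1/12, -1/6, 7/12, -1/6] . (h_1, h_2, h_3, h_5) = 1
  [-1/6, -1/3, -1/4, 5/6] . (h_1, h_2, h_3, h_5) = 1

Solving yields:
  h_1 = 4432/579
  h_2 = 1612/193
  h_3 = 4388/579
  h_5 = 4832/579

Starting state is 1, so the expected hitting time is h_1 = 4432/579.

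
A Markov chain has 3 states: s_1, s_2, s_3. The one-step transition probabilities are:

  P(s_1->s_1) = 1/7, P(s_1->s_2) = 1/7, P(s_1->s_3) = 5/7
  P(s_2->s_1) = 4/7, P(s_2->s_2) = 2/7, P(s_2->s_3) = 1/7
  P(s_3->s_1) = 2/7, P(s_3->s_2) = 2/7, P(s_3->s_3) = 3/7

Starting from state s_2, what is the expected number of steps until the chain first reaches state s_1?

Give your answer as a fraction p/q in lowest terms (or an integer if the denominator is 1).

Let h_i = expected steps to first reach s_1 from state i.
Boundary: h_s_1 = 0.
First-step equations for the other states:
  h_s_2 = 1 + 4/7*h_s_1 + 2/7*h_s_2 + 1/7*h_s_3
  h_s_3 = 1 + 2/7*h_s_1 + 2/7*h_s_2 + 3/7*h_s_3

Substituting h_s_1 = 0 and rearranging gives the linear system (I - Q) h = 1:
  [5/7, -1/7] . (h_s_2, h_s_3) = 1
  [-2/7, 4/7] . (h_s_2, h_s_3) = 1

Solving yields:
  h_s_2 = 35/18
  h_s_3 = 49/18

Starting state is s_2, so the expected hitting time is h_s_2 = 35/18.

Answer: 35/18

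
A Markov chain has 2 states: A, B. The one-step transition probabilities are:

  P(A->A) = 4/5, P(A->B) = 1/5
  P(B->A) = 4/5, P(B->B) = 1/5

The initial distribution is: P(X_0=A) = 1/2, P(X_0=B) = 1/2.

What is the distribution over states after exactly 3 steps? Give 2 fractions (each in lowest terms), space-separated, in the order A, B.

Propagating the distribution step by step (d_{t+1} = d_t * P):
d_0 = (A=1/2, B=1/2)
  d_1[A] = 1/2*4/5 + 1/2*4/5 = 4/5
  d_1[B] = 1/2*1/5 + 1/2*1/5 = 1/5
d_1 = (A=4/5, B=1/5)
  d_2[A] = 4/5*4/5 + 1/5*4/5 = 4/5
  d_2[B] = 4/5*1/5 + 1/5*1/5 = 1/5
d_2 = (A=4/5, B=1/5)
  d_3[A] = 4/5*4/5 + 1/5*4/5 = 4/5
  d_3[B] = 4/5*1/5 + 1/5*1/5 = 1/5
d_3 = (A=4/5, B=1/5)

Answer: 4/5 1/5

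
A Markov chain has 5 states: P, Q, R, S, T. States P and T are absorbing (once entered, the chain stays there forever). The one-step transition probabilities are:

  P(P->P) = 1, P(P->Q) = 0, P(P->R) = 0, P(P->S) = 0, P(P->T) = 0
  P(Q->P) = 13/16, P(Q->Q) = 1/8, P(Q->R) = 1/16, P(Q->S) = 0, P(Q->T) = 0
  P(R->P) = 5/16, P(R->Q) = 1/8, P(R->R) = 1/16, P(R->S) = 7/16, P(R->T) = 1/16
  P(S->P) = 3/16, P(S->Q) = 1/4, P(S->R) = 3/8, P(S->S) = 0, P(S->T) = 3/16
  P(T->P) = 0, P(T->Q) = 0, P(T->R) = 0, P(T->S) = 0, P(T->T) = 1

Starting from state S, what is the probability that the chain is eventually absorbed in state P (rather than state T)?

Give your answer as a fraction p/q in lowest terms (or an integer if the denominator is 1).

Answer: 250/339

Derivation:
Let a_i = P(absorbed in P | start in state i).
Boundary conditions: a_P = 1, a_T = 0.
For each transient state i, a_i = sum_j P(i->j) * a_j:
  a_Q = 13/16*a_P + 1/8*a_Q + 1/16*a_R + 0*a_S + 0*a_T
  a_R = 5/16*a_P + 1/8*a_Q + 1/16*a_R + 7/16*a_S + 1/16*a_T
  a_S = 3/16*a_P + 1/4*a_Q + 3/8*a_R + 0*a_S + 3/16*a_T

Substituting a_P = 1 and a_T = 0, rearrange to (I - Q) a = r where r[i] = P(i -> P):
  [7/8, -1/16, 0] . (a_Q, a_R, a_S) = 13/16
  [-1/8, 15/16, -7/16] . (a_Q, a_R, a_S) = 5/16
  [-1/4, -3/8, 1] . (a_Q, a_R, a_S) = 3/16

Solving yields:
  a_Q = 2675/2712
  a_R = 1097/1356
  a_S = 250/339

Starting state is S, so the absorption probability is a_S = 250/339.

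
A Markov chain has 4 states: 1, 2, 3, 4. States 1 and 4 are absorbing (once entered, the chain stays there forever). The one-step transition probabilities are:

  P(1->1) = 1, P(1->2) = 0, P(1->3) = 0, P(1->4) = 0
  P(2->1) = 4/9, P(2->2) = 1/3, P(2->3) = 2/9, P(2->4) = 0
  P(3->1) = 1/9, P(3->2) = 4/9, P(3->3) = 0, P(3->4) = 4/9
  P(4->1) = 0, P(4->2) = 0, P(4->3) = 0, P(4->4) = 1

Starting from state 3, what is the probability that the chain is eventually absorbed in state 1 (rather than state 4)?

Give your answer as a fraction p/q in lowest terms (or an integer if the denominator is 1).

Let a_i = P(absorbed in 1 | start in state i).
Boundary conditions: a_1 = 1, a_4 = 0.
For each transient state i, a_i = sum_j P(i->j) * a_j:
  a_2 = 4/9*a_1 + 1/3*a_2 + 2/9*a_3 + 0*a_4
  a_3 = 1/9*a_1 + 4/9*a_2 + 0*a_3 + 4/9*a_4

Substituting a_1 = 1 and a_4 = 0, rearrange to (I - Q) a = r where r[i] = P(i -> 1):
  [2/3, -2/9] . (a_2, a_3) = 4/9
  [-4/9, 1] . (a_2, a_3) = 1/9

Solving yields:
  a_2 = 19/23
  a_3 = 11/23

Starting state is 3, so the absorption probability is a_3 = 11/23.

Answer: 11/23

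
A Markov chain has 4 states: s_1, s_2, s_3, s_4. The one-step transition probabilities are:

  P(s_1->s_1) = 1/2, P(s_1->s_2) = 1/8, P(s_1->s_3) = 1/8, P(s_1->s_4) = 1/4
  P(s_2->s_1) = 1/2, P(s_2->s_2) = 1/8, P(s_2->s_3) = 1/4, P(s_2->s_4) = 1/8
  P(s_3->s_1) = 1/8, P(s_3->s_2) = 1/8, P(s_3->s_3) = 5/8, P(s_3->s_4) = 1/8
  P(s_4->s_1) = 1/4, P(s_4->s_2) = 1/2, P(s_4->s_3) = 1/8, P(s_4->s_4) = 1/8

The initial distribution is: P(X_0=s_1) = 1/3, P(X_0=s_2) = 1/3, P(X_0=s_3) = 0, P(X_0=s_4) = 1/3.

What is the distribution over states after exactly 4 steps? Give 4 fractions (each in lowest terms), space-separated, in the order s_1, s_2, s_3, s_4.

Propagating the distribution step by step (d_{t+1} = d_t * P):
d_0 = (s_1=1/3, s_2=1/3, s_3=0, s_4=1/3)
  d_1[s_1] = 1/3*1/2 + 1/3*1/2 + 0*1/8 + 1/3*1/4 = 5/12
  d_1[s_2] = 1/3*1/8 + 1/3*1/8 + 0*1/8 + 1/3*1/2 = 1/4
  d_1[s_3] = 1/3*1/8 + 1/3*1/4 + 0*5/8 + 1/3*1/8 = 1/6
  d_1[s_4] = 1/3*1/4 + 1/3*1/8 + 0*1/8 + 1/3*1/8 = 1/6
d_1 = (s_1=5/12, s_2=1/4, s_3=1/6, s_4=1/6)
  d_2[s_1] = 5/12*1/2 + 1/4*1/2 + 1/6*1/8 + 1/6*1/4 = 19/48
  d_2[s_2] = 5/12*1/8 + 1/4*1/8 + 1/6*1/8 + 1/6*1/2 = 3/16
  d_2[s_3] = 5/12*1/8 + 1/4*1/4 + 1/6*5/8 + 1/6*1/8 = 23/96
  d_2[s_4] = 5/12*1/4 + 1/4*1/8 + 1/6*1/8 + 1/6*1/8 = 17/96
d_2 = (s_1=19/48, s_2=3/16, s_3=23/96, s_4=17/96)
  d_3[s_1] = 19/48*1/2 + 3/16*1/2 + 23/96*1/8 + 17/96*1/4 = 281/768
  d_3[s_2] = 19/48*1/8 + 3/16*1/8 + 23/96*1/8 + 17/96*1/2 = 49/256
  d_3[s_3] = 19/48*1/8 + 3/16*1/4 + 23/96*5/8 + 17/96*1/8 = 103/384
  d_3[s_4] = 19/48*1/4 + 3/16*1/8 + 23/96*1/8 + 17/96*1/8 = 67/384
d_3 = (s_1=281/768, s_2=49/256, s_3=103/384, s_4=67/384)
  d_4[s_1] = 281/768*1/2 + 49/256*1/2 + 103/384*1/8 + 67/384*1/4 = 1093/3072
  d_4[s_2] = 281/768*1/8 + 49/256*1/8 + 103/384*1/8 + 67/384*1/2 = 195/1024
  d_4[s_3] = 281/768*1/8 + 49/256*1/4 + 103/384*5/8 + 67/384*1/8 = 1739/6144
  d_4[s_4] = 281/768*1/4 + 49/256*1/8 + 103/384*1/8 + 67/384*1/8 = 1049/6144
d_4 = (s_1=1093/3072, s_2=195/1024, s_3=1739/6144, s_4=1049/6144)

Answer: 1093/3072 195/1024 1739/6144 1049/6144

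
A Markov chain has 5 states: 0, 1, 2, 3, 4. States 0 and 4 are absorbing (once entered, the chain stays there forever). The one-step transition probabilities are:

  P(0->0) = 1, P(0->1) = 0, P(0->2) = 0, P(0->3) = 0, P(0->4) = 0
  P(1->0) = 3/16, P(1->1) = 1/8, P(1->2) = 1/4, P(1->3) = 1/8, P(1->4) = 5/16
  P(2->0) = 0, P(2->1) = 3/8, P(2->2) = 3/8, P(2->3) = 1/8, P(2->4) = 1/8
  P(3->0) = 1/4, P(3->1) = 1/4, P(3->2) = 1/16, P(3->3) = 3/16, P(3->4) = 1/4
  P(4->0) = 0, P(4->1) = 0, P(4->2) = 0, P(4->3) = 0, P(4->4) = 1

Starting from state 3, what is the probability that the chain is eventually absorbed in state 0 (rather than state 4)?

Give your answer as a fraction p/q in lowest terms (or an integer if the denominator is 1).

Answer: 301/678

Derivation:
Let a_i = P(absorbed in 0 | start in state i).
Boundary conditions: a_0 = 1, a_4 = 0.
For each transient state i, a_i = sum_j P(i->j) * a_j:
  a_1 = 3/16*a_0 + 1/8*a_1 + 1/4*a_2 + 1/8*a_3 + 5/16*a_4
  a_2 = 0*a_0 + 3/8*a_1 + 3/8*a_2 + 1/8*a_3 + 1/8*a_4
  a_3 = 1/4*a_0 + 1/4*a_1 + 1/16*a_2 + 3/16*a_3 + 1/4*a_4

Substituting a_0 = 1 and a_4 = 0, rearrange to (I - Q) a = r where r[i] = P(i -> 0):
  [7/8, -1/4, -1/8] . (a_1, a_2, a_3) = 3/16
  [-3/8, 5/8, -1/8] . (a_1, a_2, a_3) = 0
  [-1/4, -1/16, 13/16] . (a_1, a_2, a_3) = 1/4

Solving yields:
  a_1 = 124/339
  a_2 = 209/678
  a_3 = 301/678

Starting state is 3, so the absorption probability is a_3 = 301/678.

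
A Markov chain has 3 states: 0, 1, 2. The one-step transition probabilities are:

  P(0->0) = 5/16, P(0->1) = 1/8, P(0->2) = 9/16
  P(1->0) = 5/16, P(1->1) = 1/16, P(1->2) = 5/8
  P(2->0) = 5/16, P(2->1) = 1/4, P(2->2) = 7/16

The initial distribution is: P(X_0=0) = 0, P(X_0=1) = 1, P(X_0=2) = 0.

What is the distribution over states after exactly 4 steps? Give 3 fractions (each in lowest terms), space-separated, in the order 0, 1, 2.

Propagating the distribution step by step (d_{t+1} = d_t * P):
d_0 = (0=0, 1=1, 2=0)
  d_1[0] = 0*5/16 + 1*5/16 + 0*5/16 = 5/16
  d_1[1] = 0*1/8 + 1*1/16 + 0*1/4 = 1/16
  d_1[2] = 0*9/16 + 1*5/8 + 0*7/16 = 5/8
d_1 = (0=5/16, 1=1/16, 2=5/8)
  d_2[0] = 5/16*5/16 + 1/16*5/16 + 5/8*5/16 = 5/16
  d_2[1] = 5/16*1/8 + 1/16*1/16 + 5/8*1/4 = 51/256
  d_2[2] = 5/16*9/16 + 1/16*5/8 + 5/8*7/16 = 125/256
d_2 = (0=5/16, 1=51/256, 2=125/256)
  d_3[0] = 5/16*5/16 + 51/256*5/16 + 125/256*5/16 = 5/16
  d_3[1] = 5/16*1/8 + 51/256*1/16 + 125/256*1/4 = 711/4096
  d_3[2] = 5/16*9/16 + 51/256*5/8 + 125/256*7/16 = 2105/4096
d_3 = (0=5/16, 1=711/4096, 2=2105/4096)
  d_4[0] = 5/16*5/16 + 711/4096*5/16 + 2105/4096*5/16 = 5/16
  d_4[1] = 5/16*1/8 + 711/4096*1/16 + 2105/4096*1/4 = 11691/65536
  d_4[2] = 5/16*9/16 + 711/4096*5/8 + 2105/4096*7/16 = 33365/65536
d_4 = (0=5/16, 1=11691/65536, 2=33365/65536)

Answer: 5/16 11691/65536 33365/65536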